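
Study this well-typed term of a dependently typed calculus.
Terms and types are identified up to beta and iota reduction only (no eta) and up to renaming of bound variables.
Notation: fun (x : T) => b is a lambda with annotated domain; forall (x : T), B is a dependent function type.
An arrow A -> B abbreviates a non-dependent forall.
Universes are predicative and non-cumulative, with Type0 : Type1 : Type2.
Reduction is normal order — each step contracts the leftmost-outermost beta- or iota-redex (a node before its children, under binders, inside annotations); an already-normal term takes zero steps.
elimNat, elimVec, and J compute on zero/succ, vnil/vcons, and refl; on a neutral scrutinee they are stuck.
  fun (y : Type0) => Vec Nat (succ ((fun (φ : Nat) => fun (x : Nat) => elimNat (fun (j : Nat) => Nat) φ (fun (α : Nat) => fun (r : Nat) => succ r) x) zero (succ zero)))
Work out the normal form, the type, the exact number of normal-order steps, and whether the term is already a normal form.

resulting normal form:
  fun (y : Type0) => Vec Nat (succ (succ zero))
type:
  Type0 -> Type0
normal-order step count: 6
term was already normal: no
first redex: a beta-redex


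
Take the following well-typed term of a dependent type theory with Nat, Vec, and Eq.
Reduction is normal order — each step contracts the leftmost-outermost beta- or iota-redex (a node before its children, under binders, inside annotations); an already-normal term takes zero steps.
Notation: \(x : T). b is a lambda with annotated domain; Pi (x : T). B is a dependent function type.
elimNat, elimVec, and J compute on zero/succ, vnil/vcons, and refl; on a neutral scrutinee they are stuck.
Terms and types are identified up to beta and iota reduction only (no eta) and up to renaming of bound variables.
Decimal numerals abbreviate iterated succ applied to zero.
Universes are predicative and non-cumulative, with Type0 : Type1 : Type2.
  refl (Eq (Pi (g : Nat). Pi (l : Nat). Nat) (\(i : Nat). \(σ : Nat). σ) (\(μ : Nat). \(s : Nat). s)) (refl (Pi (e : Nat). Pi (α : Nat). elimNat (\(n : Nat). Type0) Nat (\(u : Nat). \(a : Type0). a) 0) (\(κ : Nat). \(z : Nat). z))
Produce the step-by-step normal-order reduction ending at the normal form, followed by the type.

normal-order reduction sequence:
  refl (Eq (Pi (g : Nat). Pi (l : Nat). Nat) (\(i : Nat). \(σ : Nat). σ) (\(μ : Nat). \(s : Nat). s)) (refl (Pi (e : Nat). Pi (α : Nat). elimNat (\(n : Nat). Type0) Nat (\(u : Nat). \(a : Type0). a) 0) (\(κ : Nat). \(z : Nat). z))
  ~> refl (Eq (Pi (g : Nat). Pi (l : Nat). Nat) (\(i : Nat). \(σ : Nat). σ) (\(μ : Nat). \(s : Nat). s)) (refl (Pi (e : Nat). Pi (α : Nat). Nat) (\(n : Nat). \(u : Nat). u))
inferred type:
  Eq (Eq (Pi (g : Nat). Pi (l : Nat). Nat) (\(i : Nat). \(σ : Nat). σ) (\(μ : Nat). \(s : Nat). s)) (refl (Pi (e : Nat). Pi (α : Nat). Nat) (\(n : Nat). \(u : Nat). u)) (refl (Pi (a : Nat). Pi (κ : Nat). Nat) (\(z : Nat). \(j : Nat). j))


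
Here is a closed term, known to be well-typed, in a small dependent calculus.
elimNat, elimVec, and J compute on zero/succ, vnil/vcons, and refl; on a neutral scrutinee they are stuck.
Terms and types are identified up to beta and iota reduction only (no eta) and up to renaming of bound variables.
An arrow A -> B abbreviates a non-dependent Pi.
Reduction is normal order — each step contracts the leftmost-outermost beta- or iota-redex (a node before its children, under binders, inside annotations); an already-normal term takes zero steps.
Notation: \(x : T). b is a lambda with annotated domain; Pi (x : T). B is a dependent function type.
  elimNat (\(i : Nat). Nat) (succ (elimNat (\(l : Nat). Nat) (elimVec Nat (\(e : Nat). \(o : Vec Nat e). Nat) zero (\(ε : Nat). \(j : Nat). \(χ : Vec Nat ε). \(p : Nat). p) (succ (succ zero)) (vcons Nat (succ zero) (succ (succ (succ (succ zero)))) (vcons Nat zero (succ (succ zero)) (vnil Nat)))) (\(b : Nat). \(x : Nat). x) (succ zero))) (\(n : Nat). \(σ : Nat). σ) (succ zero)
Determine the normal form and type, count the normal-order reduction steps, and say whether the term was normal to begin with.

resulting normal form:
  succ zero
inferred type:
  Nat
normal-order step count: 19
already normal: no
first redex: an elimNat iota-redex


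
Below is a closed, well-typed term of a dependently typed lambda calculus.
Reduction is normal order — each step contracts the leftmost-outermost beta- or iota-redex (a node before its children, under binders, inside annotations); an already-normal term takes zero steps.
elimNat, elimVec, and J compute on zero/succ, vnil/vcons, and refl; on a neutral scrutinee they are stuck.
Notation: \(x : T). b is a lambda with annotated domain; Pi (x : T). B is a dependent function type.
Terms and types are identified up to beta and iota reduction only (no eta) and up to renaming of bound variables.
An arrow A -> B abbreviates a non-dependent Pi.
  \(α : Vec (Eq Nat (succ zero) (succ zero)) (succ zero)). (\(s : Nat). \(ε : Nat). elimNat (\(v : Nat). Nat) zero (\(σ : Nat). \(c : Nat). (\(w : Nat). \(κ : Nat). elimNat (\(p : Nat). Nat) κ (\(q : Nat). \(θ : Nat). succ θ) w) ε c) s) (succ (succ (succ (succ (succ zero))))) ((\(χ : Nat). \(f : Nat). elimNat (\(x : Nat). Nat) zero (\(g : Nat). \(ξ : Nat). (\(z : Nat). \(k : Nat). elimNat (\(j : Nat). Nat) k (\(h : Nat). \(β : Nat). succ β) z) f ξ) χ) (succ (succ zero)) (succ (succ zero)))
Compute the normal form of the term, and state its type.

resulting normal form:
  \(α : Vec (Eq Nat (succ zero) (succ zero)) (succ zero)). succ (succ (succ (succ (succ (succ (succ (succ (succ (succ (succ (succ (succ (succ (succ (succ (succ (succ (succ (succ zero)))))))))))))))))))
the term's type:
  Vec (Eq Nat (succ zero) (succ zero)) (succ zero) -> Nat


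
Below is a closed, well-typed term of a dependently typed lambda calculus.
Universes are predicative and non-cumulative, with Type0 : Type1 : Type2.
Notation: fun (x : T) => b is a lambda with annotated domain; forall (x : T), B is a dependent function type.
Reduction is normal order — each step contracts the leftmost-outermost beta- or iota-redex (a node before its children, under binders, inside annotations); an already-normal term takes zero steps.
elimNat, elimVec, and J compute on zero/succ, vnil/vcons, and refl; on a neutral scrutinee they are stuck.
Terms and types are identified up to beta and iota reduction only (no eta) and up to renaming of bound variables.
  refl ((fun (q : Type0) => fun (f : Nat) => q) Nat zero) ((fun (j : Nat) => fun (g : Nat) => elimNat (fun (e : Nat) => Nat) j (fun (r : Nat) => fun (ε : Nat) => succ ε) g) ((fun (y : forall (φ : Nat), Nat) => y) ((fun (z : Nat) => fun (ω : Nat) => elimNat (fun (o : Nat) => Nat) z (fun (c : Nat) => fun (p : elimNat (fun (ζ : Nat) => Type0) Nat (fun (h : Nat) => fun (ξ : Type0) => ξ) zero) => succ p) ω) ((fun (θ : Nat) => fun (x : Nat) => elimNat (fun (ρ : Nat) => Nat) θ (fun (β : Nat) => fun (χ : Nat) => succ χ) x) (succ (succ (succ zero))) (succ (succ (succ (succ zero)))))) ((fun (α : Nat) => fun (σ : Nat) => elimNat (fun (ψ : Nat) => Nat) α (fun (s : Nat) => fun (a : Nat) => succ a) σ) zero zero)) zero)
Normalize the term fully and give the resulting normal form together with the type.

normal form:
  refl Nat (succ (succ (succ (succ (succ (succ (succ zero)))))))
type:
  Eq Nat (succ (succ (succ (succ (succ (succ (succ zero))))))) (succ (succ (succ (succ (succ (succ (succ zero)))))))


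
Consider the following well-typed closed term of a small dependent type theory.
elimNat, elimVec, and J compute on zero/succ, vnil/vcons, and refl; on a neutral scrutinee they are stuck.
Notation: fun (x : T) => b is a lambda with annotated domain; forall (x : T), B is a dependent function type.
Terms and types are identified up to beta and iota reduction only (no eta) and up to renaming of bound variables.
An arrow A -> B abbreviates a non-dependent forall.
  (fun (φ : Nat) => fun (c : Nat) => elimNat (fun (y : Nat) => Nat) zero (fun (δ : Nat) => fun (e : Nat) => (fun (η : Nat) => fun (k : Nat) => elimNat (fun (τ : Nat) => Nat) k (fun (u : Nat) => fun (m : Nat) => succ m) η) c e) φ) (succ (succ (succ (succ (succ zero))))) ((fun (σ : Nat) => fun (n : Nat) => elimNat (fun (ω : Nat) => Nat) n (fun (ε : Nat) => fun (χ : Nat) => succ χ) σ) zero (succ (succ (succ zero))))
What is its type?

the term's type:
  Nat


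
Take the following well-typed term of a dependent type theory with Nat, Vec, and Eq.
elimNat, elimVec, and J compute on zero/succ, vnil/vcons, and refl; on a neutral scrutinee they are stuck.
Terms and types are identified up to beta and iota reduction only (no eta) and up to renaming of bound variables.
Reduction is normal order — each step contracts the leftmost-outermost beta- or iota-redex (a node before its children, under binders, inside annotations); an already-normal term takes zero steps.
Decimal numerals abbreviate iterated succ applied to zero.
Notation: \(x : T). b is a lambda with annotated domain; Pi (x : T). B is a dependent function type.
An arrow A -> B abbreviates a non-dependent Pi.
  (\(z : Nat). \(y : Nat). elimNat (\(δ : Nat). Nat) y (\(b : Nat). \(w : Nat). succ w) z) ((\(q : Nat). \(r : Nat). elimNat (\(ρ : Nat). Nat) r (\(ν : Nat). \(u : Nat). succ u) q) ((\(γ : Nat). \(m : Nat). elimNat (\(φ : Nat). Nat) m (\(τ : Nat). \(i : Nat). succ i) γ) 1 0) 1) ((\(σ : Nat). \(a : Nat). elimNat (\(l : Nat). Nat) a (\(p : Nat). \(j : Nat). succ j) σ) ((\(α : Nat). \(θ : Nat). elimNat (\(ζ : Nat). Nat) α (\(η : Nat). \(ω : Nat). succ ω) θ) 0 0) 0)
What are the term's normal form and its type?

normal form:
  2
inferred type:
  Nat
observation: normalization takes exactly 27 steps under the normal-order strategy.


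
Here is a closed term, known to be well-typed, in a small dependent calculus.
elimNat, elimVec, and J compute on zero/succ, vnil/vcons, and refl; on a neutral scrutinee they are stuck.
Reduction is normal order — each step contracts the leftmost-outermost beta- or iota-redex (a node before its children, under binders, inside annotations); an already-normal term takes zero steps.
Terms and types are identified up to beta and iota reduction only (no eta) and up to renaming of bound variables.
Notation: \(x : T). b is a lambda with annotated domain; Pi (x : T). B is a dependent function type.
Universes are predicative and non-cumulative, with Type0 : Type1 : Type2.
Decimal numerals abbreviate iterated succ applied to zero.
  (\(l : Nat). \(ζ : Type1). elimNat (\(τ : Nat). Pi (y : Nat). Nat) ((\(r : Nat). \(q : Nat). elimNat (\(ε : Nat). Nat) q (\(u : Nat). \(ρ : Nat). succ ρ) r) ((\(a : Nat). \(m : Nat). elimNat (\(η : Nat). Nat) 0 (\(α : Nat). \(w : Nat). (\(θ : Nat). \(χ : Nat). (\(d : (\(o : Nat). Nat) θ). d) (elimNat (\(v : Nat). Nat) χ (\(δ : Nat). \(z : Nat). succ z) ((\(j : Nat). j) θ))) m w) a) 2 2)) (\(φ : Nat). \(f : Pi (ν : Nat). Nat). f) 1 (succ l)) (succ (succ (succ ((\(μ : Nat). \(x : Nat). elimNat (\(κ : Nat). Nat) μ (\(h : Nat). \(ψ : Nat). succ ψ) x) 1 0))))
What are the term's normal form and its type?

reduced normal form:
  \(l : Type1). 9
type:
  Pi (l : Type1). Nat


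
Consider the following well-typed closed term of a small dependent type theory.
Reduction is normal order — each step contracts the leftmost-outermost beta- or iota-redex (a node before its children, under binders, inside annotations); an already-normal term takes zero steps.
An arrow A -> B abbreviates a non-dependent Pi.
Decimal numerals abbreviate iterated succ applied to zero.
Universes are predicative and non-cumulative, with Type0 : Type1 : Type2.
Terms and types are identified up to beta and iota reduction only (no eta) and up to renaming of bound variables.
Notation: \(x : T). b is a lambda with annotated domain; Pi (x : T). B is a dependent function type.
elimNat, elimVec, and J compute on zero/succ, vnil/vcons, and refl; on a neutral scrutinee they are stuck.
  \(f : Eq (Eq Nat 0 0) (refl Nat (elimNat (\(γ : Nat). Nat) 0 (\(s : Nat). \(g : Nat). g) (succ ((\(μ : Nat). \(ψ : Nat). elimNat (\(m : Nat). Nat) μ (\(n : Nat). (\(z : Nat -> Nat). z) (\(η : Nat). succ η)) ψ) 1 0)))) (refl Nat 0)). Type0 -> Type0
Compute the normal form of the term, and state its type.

resulting normal form:
  \(f : Eq (Eq Nat 0 0) (refl Nat 0) (refl Nat 0)). Type0 -> Type0
the term's type:
  Eq (Eq Nat 0 0) (refl Nat 0) (refl Nat 0) -> Type1


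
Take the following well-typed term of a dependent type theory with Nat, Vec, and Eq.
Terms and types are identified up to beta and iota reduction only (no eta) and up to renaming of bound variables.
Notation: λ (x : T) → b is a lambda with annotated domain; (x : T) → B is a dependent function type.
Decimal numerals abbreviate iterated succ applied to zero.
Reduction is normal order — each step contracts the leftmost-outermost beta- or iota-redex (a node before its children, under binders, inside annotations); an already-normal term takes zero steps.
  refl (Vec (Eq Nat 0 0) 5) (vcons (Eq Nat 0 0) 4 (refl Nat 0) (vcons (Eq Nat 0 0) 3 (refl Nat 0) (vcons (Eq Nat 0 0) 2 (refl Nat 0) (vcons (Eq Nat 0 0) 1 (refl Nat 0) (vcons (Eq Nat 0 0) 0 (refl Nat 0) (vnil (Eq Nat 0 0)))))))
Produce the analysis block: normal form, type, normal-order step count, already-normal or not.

reduced normal form:
  refl (Vec (Eq Nat 0 0) 5) (vcons (Eq Nat 0 0) 4 (refl Nat 0) (vcons (Eq Nat 0 0) 3 (refl Nat 0) (vcons (Eq Nat 0 0) 2 (refl Nat 0) (vcons (Eq Nat 0 0) 1 (refl Nat 0) (vcons (Eq Nat 0 0) 0 (refl Nat 0) (vnil (Eq Nat 0 0)))))))
type:
  Eq (Vec (Eq Nat 0 0) 5) (vcons (Eq Nat 0 0) 4 (refl Nat 0) (vcons (Eq Nat 0 0) 3 (refl Nat 0) (vcons (Eq Nat 0 0) 2 (refl Nat 0) (vcons (Eq Nat 0 0) 1 (refl Nat 0) (vcons (Eq Nat 0 0) 0 (refl Nat 0) (vnil (Eq Nat 0 0))))))) (vcons (Eq Nat 0 0) 4 (refl Nat 0) (vcons (Eq Nat 0 0) 3 (refl Nat 0) (vcons (Eq Nat 0 0) 2 (refl Nat 0) (vcons (Eq Nat 0 0) 1 (refl Nat 0) (vcons (Eq Nat 0 0) 0 (refl Nat 0) (vnil (Eq Nat 0 0)))))))
reduction steps (normal order): 0
started in normal form: yes


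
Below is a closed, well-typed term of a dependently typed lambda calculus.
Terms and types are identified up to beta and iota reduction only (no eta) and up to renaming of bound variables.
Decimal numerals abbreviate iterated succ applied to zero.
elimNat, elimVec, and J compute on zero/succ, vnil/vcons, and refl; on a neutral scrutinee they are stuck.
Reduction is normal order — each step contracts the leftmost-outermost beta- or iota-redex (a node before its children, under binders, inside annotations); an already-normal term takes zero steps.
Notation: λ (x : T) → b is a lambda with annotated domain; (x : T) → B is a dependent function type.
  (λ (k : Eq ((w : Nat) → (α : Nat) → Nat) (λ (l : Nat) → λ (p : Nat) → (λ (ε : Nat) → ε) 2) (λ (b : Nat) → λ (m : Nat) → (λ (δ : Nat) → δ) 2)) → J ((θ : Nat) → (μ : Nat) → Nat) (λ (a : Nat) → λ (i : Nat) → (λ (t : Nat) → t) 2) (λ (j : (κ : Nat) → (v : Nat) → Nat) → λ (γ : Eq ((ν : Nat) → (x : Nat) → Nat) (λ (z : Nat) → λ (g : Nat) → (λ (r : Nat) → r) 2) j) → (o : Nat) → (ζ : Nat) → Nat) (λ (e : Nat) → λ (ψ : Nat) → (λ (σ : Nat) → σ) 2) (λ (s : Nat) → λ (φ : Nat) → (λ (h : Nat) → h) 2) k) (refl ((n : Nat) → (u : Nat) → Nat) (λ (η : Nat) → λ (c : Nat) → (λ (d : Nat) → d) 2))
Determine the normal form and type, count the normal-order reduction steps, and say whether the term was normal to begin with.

reduced normal form:
  λ (k : Nat) → λ (w : Nat) → 2
the term's type:
  (k : Nat) → (w : Nat) → Nat
reduction steps (normal order): 3
term was already normal: no
first contracted redex: a beta-redex


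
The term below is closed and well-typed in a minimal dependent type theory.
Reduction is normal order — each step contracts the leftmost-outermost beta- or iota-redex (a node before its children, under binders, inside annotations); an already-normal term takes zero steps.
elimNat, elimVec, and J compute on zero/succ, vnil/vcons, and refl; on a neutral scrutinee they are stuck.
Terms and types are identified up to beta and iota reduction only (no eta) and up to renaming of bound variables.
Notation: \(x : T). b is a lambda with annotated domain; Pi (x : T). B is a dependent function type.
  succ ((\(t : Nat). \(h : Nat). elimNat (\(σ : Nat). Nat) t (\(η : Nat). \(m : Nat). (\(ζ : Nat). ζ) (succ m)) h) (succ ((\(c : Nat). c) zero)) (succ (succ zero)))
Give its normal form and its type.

resulting normal form:
  succ (succ (succ (succ zero)))
the term's type:
  Nat
observation: the leftmost-outermost redex is a beta-redex, and normalization takes 12 steps.


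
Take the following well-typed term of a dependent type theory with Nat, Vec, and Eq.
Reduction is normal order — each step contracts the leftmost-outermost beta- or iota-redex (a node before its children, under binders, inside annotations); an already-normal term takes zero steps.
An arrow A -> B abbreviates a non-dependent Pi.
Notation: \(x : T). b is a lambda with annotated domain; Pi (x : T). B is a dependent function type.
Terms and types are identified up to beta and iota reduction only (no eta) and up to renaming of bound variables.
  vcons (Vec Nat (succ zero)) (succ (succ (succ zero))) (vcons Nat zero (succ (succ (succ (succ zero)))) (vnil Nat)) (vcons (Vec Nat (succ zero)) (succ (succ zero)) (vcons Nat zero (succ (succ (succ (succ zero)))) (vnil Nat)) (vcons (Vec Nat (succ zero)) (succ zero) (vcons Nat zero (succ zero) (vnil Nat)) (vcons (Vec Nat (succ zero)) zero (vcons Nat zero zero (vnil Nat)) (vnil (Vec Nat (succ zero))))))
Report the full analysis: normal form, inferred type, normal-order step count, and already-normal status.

normal form:
  vcons (Vec Nat (succ zero)) (succ (succ (succ zero))) (vcons Nat zero (succ (succ (succ (succ zero)))) (vnil Nat)) (vcons (Vec Nat (succ zero)) (succ (succ zero)) (vcons Nat zero (succ (succ (succ (succ zero)))) (vnil Nat)) (vcons (Vec Nat (succ zero)) (succ zero) (vcons Nat zero (succ zero) (vnil Nat)) (vcons (Vec Nat (succ zero)) zero (vcons Nat zero zero (vnil Nat)) (vnil (Vec Nat (succ zero))))))
inferred type:
  Vec (Vec Nat (succ zero)) (succ (succ (succ (succ zero))))
reduction steps (normal order): 0
already normal: yes


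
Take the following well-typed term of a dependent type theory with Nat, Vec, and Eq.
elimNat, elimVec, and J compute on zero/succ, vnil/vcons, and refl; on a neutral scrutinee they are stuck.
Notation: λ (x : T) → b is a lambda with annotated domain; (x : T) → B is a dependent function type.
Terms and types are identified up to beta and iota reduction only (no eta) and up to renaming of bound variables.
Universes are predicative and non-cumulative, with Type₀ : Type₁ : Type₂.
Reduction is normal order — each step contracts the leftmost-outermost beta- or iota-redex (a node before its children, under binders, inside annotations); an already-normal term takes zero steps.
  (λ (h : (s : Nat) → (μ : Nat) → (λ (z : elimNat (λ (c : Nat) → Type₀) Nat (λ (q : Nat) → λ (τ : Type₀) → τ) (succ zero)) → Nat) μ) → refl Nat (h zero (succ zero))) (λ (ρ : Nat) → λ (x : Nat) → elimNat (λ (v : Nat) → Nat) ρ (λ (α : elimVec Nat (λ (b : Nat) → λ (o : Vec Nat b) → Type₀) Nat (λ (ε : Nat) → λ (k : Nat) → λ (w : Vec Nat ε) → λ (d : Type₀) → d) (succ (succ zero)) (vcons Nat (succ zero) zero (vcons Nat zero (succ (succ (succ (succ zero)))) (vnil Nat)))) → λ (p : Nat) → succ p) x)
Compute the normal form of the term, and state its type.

normal form:
  refl Nat (succ zero)
the term's type:
  Eq Nat (succ zero) (succ zero)
observation: the leftmost-outermost redex is a beta-redex, and normalization takes 7 steps.


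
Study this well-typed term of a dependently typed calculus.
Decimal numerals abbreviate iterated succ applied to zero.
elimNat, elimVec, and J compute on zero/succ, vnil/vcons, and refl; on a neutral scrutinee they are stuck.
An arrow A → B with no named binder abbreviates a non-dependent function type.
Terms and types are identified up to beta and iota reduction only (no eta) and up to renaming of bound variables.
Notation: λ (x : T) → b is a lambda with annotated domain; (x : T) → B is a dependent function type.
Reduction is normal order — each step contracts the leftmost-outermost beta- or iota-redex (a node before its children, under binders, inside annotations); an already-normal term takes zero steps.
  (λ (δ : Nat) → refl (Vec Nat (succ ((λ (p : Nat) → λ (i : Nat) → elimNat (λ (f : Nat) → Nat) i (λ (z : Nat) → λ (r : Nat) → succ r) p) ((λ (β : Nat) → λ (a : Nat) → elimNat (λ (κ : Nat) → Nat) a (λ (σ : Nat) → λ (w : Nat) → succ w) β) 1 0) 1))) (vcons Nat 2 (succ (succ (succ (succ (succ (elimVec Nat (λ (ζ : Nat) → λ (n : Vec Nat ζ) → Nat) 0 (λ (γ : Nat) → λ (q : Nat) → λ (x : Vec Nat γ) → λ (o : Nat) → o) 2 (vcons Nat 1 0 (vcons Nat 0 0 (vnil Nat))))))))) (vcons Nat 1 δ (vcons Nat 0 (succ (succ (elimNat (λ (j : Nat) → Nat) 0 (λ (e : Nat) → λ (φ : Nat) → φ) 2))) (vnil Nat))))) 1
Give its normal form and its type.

reduced normal form:
  refl (Vec Nat 3) (vcons Nat 2 5 (vcons Nat 1 1 (vcons Nat 0 2 (vnil Nat))))
type:
  Eq (Vec Nat 3) (vcons Nat 2 5 (vcons Nat 1 1 (vcons Nat 0 2 (vnil Nat)))) (vcons Nat 2 5 (vcons Nat 1 1 (vcons Nat 0 2 (vnil Nat))))
observation: 31 normal-order steps separate the term from its normal form.


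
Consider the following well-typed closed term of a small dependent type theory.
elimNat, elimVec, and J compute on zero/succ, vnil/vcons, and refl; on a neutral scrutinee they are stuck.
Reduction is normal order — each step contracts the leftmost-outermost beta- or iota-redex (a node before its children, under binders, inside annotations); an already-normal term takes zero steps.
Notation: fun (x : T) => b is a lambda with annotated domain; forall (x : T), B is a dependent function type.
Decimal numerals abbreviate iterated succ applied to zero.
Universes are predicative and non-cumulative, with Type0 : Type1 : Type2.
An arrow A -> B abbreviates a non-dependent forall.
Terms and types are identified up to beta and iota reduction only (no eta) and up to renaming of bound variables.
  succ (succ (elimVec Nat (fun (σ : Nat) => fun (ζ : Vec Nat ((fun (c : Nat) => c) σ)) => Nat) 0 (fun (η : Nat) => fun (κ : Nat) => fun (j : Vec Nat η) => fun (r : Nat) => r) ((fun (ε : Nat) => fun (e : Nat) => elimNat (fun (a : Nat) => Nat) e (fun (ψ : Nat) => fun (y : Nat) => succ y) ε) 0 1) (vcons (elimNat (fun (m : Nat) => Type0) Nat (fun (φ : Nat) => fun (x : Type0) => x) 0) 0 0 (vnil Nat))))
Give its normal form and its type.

reduced normal form:
  2
inferred type:
  Nat
observation: contracting an elimVec iota-redex first, the term normalizes in 6 steps.


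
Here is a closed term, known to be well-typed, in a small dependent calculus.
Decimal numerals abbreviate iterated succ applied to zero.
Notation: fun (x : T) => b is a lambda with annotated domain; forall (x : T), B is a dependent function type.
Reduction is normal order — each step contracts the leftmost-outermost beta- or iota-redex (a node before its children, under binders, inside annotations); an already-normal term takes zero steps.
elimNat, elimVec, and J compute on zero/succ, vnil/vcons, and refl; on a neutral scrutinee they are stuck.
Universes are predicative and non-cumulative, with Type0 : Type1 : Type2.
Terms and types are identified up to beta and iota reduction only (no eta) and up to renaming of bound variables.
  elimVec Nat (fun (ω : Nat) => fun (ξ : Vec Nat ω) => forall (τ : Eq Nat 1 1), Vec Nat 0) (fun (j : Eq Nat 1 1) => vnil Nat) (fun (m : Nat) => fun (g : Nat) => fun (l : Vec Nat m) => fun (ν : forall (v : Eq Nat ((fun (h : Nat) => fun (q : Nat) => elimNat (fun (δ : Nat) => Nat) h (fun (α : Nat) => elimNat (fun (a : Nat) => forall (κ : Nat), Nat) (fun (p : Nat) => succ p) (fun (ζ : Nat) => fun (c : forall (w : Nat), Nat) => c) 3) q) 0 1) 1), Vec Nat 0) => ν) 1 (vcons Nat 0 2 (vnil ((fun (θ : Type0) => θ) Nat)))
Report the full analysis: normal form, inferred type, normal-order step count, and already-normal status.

resulting normal form:
  fun (ω : Eq Nat 1 1) => vnil Nat
inferred type:
  forall (ω : Eq Nat 1 1), Vec Nat 0
steps to reach normal form (normal order): 6
already normal: no
first redex: an elimVec iota-redex


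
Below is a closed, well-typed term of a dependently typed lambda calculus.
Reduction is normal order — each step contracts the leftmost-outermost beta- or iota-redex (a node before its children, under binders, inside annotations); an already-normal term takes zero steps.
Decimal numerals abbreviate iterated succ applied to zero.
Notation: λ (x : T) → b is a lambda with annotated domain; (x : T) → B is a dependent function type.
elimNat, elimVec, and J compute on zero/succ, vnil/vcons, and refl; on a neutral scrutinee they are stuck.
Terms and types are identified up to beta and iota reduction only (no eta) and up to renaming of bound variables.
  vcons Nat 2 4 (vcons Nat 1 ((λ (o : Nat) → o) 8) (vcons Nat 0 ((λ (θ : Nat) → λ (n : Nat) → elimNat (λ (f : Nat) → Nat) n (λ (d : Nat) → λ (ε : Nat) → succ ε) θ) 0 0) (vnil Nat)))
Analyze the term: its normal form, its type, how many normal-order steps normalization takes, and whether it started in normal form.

reduced normal form:
  vcons Nat 2 4 (vcons Nat 1 8 (vcons Nat 0 0 (vnil Nat)))
the term's type:
  Vec Nat 3
normal-order step count: 4
started in normal form: no
first contracted redex: a beta-redex


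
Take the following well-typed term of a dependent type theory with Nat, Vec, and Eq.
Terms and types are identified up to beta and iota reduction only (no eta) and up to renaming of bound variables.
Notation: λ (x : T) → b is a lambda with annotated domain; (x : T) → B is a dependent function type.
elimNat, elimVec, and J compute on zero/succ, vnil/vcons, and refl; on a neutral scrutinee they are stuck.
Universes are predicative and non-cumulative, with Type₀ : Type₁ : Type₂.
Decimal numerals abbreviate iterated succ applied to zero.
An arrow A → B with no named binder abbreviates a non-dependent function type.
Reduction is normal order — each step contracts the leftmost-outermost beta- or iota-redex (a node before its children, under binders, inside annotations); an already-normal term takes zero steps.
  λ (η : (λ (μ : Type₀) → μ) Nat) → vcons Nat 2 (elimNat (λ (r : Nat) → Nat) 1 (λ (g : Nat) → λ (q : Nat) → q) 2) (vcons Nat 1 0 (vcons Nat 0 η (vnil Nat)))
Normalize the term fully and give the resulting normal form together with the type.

normal form:
  λ (η : Nat) → vcons Nat 2 1 (vcons Nat 1 0 (vcons Nat 0 η (vnil Nat)))
type:
  Nat → Vec Nat 3
observation: the term reaches its normal form after 8 normal-order steps.


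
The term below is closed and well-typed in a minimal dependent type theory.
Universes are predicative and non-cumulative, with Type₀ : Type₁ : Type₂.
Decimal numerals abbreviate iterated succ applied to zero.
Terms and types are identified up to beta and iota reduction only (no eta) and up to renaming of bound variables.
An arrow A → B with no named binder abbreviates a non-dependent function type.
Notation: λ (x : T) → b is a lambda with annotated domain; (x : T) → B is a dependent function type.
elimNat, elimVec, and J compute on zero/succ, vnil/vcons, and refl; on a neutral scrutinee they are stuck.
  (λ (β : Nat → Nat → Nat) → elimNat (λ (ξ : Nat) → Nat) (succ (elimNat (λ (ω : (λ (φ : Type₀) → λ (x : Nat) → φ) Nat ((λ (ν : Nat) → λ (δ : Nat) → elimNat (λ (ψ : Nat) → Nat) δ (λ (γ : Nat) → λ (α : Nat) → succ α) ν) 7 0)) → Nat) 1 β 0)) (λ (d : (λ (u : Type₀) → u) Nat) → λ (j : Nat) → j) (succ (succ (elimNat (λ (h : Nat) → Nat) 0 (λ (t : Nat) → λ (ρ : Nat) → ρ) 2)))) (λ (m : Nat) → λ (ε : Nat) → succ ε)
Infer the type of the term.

the term's type:
  Nat


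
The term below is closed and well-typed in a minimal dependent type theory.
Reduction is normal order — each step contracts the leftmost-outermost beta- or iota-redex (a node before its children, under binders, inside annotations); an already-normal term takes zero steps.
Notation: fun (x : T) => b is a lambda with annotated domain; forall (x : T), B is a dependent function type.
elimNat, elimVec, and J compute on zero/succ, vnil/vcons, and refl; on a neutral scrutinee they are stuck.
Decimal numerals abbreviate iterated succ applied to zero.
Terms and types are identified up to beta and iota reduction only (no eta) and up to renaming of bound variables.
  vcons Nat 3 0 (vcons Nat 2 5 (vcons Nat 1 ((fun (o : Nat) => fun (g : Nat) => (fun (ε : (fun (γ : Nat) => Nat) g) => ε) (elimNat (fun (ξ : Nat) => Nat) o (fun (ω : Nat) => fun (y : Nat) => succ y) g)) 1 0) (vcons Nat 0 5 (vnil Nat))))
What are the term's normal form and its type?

reduced normal form:
  vcons Nat 3 0 (vcons Nat 2 5 (vcons Nat 1 1 (vcons Nat 0 5 (vnil Nat))))
inferred type:
  Vec Nat 4
observation: contracting a beta-redex first, the term normalizes in 4 steps.


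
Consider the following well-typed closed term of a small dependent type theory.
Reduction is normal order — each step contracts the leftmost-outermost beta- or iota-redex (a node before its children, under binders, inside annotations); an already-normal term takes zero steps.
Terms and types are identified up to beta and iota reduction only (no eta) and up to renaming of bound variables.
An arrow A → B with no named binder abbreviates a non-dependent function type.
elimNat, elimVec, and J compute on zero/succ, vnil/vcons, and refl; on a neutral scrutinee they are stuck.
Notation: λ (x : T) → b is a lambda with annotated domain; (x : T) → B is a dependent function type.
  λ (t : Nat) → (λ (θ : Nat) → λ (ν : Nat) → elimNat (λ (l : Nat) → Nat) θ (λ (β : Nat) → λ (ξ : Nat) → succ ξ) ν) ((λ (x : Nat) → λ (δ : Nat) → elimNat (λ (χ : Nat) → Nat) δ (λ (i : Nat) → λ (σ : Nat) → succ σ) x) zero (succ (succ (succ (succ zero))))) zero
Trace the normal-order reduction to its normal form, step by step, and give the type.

normal-order reduction:
  λ (t : Nat) → (λ (θ : Nat) → λ (ν : Nat) → elimNat (λ (l : Nat) → Nat) θ (λ (β : Nat) → λ (ξ : Nat) → succ ξ) ν) ((λ (x : Nat) → λ (δ : Nat) → elimNat (λ (χ : Nat) → Nat) δ (λ (i : Nat) → λ (σ : Nat) → succ σ) x) zero (succ (succ (succ (succ zero))))) zero
  ~> λ (t : Nat) → (λ (θ : Nat) → elimNat (λ (ν : Nat) → Nat) ((λ (l : Nat) → λ (β : Nat) → elimNat (λ (ξ : Nat) → Nat) β (λ (x : Nat) → λ (δ : Nat) → succ δ) l) zero (succ (succ (succ (succ zero))))) (λ (χ : Nat) → λ (i : Nat) → succ i) θ) zero
  ~> λ (t : Nat) → elimNat (λ (θ : Nat) → Nat) ((λ (ν : Nat) → λ (l : Nat) → elimNat (λ (β : Nat) → Nat) l (λ (ξ : Nat) → λ (x : Nat) → succ x) ν) zero (succ (succ (succ (succ zero))))) (λ (δ : Nat) → λ (χ : Nat) → succ χ) zero
  ~> λ (t : Nat) → (λ (θ : Nat) → λ (ν : Nat) → elimNat (λ (l : Nat) → Nat) ν (λ (β : Nat) → λ (ξ : Nat) → succ ξ) θ) zero (succ (succ (succ (succ zero))))
  ~> λ (t : Nat) → (λ (θ : Nat) → elimNat (λ (ν : Nat) → Nat) θ (λ (l : Nat) → λ (β : Nat) → succ β) zero) (succ (succ (succ (succ zero))))
  ~> λ (t : Nat) → elimNat (λ (θ : Nat) → Nat) (succ (succ (succ (succ zero)))) (λ (ν : Nat) → λ (l : Nat) → succ l) zero
  ~> λ (t : Nat) → succ (succ (succ (succ zero)))
inferred type:
  Nat → Nat


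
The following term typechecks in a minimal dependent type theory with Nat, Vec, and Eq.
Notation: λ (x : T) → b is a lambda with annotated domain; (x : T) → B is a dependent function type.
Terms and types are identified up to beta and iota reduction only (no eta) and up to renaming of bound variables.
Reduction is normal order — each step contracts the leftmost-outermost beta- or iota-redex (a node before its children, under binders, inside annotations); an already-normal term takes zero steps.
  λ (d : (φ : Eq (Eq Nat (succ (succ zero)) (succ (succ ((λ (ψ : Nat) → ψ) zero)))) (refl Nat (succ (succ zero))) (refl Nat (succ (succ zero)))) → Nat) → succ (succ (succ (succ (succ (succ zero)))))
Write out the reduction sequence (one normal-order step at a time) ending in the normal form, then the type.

normal-order reduction:
  λ (d : (φ : Eq (Eq Nat (succ (succ zero)) (succ (succ ((λ (ψ : Nat) → ψ) zero)))) (refl Nat (succ (succ zero))) (refl Nat (succ (succ zero)))) → Nat) → succ (succ (succ (succ (succ (succ zero)))))
  ~> λ (d : (φ : Eq (Eq Nat (succ (succ zero)) (succ (succ zero))) (refl Nat (succ (succ zero))) (refl Nat (succ (succ zero)))) → Nat) → succ (succ (succ (succ (succ (succ zero)))))
inferred type:
  (d : (φ : Eq (Eq Nat (succ (succ zero)) (succ (succ zero))) (refl Nat (succ (succ zero))) (refl Nat (succ (succ zero)))) → Nat) → Nat


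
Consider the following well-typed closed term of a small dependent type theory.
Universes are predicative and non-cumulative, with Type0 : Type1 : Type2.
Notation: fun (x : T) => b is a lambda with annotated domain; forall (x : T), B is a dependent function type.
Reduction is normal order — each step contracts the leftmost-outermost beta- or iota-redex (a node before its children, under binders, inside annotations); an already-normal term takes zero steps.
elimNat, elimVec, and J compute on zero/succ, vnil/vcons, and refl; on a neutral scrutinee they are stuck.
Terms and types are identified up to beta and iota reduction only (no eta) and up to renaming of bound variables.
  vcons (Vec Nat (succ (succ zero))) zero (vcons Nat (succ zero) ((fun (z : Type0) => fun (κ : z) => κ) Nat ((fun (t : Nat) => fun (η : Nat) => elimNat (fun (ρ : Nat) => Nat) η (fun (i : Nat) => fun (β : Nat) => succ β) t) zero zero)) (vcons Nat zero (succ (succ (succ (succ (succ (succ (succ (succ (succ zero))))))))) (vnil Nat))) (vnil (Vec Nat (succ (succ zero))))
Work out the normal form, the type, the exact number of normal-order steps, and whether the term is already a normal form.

normal form:
  vcons (Vec Nat (succ (succ zero))) zero (vcons Nat (succ zero) zero (vcons Nat zero (succ (succ (succ (succ (succ (succ (succ (succ (succ zero))))))))) (vnil Nat))) (vnil (Vec Nat (succ (succ zero))))
type:
  Vec (Vec Nat (succ (succ zero))) (succ zero)
normal-order step count: 5
term was already normal: no
first redex: a beta-redex


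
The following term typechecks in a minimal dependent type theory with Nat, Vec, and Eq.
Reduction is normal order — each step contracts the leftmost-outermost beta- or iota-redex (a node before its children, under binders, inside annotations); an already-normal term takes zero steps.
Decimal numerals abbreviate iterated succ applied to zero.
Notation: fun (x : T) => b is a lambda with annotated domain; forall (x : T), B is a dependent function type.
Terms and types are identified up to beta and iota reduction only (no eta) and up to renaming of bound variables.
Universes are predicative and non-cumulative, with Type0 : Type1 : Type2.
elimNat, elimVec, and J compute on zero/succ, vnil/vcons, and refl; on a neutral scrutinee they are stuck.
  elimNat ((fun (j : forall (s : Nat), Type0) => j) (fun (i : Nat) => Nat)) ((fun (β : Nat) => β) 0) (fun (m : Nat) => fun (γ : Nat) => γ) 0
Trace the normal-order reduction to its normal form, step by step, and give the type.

normal-order reduction:
  elimNat ((fun (j : forall (s : Nat), Type0) => j) (fun (i : Nat) => Nat)) ((fun (β : Nat) => β) 0) (fun (m : Nat) => fun (γ : Nat) => γ) 0
  ~> (fun (j : Nat) => j) 0
  ~> 0
inferred type:
  Nat


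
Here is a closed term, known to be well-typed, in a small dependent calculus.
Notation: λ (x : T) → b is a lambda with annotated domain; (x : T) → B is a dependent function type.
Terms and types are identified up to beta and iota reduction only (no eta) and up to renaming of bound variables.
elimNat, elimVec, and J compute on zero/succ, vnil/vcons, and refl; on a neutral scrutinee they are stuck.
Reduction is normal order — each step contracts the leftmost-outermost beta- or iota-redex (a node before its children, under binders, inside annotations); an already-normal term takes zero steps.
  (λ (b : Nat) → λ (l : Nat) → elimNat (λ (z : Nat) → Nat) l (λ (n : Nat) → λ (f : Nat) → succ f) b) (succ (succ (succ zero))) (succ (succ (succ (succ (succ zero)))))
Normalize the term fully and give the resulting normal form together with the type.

normal form:
  succ (succ (succ (succ (succ (succ (succ (succ zero)))))))
type:
  Nat


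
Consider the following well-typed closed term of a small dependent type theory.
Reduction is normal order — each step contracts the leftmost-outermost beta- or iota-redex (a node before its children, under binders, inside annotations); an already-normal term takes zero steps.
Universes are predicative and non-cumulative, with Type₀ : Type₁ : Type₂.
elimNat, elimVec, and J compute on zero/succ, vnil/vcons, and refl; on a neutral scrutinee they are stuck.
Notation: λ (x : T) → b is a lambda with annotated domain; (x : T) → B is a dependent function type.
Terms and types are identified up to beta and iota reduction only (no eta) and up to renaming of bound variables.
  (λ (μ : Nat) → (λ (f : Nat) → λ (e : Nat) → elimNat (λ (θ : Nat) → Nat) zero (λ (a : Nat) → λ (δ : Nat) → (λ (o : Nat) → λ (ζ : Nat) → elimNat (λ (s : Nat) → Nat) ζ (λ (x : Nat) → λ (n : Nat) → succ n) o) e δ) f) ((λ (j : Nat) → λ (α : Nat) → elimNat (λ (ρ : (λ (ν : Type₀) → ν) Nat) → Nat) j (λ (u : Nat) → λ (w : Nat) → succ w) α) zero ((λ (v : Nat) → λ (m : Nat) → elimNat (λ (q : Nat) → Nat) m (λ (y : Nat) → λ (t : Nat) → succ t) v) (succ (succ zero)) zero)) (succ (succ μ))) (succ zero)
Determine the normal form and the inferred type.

normal form:
  succ (succ (succ (succ (succ (succ zero)))))
inferred type:
  Nat
observation: normalization takes exactly 41 steps under the normal-order strategy.


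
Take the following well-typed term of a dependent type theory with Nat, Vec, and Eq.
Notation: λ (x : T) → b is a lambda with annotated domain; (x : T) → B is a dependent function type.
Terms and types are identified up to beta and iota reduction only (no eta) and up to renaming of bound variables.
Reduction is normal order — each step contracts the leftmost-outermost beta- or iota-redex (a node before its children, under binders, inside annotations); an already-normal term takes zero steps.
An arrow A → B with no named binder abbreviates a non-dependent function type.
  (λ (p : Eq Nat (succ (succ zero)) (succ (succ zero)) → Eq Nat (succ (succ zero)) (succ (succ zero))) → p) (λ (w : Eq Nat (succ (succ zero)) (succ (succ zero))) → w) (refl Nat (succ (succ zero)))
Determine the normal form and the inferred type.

reduced normal form:
  refl Nat (succ (succ zero))
inferred type:
  Eq Nat (succ (succ zero)) (succ (succ zero))
observation: reduction starts at a beta-redex, and 2 normal-order steps reach the normal form.


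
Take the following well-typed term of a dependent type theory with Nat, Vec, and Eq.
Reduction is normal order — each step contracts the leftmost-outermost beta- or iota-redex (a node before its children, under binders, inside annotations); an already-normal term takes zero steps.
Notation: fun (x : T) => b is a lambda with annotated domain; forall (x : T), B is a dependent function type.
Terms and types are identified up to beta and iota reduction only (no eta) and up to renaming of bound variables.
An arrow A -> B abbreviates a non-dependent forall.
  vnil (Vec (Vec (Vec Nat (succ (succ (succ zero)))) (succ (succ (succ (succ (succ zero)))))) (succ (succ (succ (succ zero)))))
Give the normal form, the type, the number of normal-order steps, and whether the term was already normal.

resulting normal form:
  vnil (Vec (Vec (Vec Nat (succ (succ (succ zero)))) (succ (succ (succ (succ (succ zero)))))) (succ (succ (succ (succ zero)))))
type:
  Vec (Vec (Vec (Vec Nat (succ (succ (succ zero)))) (succ (succ (succ (succ (succ zero)))))) (succ (succ (succ (succ zero))))) zero
steps to reach normal form (normal order): 0
started in normal form: yes
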